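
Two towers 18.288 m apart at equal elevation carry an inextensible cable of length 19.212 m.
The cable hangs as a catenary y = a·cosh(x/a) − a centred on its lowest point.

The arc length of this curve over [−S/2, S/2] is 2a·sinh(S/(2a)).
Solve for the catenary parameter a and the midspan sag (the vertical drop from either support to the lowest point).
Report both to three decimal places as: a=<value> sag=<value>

seed: a₀ = √(S³/(24(L−S))) = √(18.288³/(24·0.924)) = 16.607632
iter 1: u=0.550590  f(a)=+1.411e-02  f'(a)=-1.147e-01  a ← 16.607632 − (+1.411e-02/-1.147e-01) = 16.730640
iter 2: u=0.546542  f(a)=+1.583e-04  f'(a)=-1.121e-01  a ← 16.730640 − (+1.583e-04/-1.121e-01) = 16.732051
iter 3: u=0.546496  f(a)=+2.042e-08  f'(a)=-1.121e-01  a ← 16.732051 − (+2.042e-08/-1.121e-01) = 16.732051
iter 4: u=0.546496  f(a)=+0.000e+00  f'(a)=-1.121e-01  a ← 16.732051 − (+0.000e+00/-1.121e-01) = 16.732051
converged: |Δa| < 1e-12 after 4 iterations
sag = a·(cosh(S/(2a)) − 1) = 16.732051·(cosh(0.546496) − 1) = 2.561387
T_max/T_min = cosh(S/(2a)) = 1.153083

a=16.732 sag=2.561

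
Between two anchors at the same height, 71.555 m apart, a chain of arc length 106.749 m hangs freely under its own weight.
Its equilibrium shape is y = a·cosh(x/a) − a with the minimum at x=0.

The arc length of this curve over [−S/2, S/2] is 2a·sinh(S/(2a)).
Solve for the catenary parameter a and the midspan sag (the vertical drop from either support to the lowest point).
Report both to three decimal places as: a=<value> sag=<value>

seed: a₀ = √(S³/(24(L−S))) = √(71.555³/(24·35.194)) = 20.826680
iter 1: u=1.717869  f(a)=+5.573e+00  f'(a)=-4.488e+00  a ← 20.826680 − (+5.573e+00/-4.488e+00) = 22.068452
iter 2: u=1.621206  f(a)=+5.374e-01  f'(a)=-3.661e+00  a ← 22.068452 − (+5.374e-01/-3.661e+00) = 22.215235
iter 3: u=1.610494  f(a)=+6.172e-03  f'(a)=-3.577e+00  a ← 22.215235 − (+6.172e-03/-3.577e+00) = 22.216960
iter 4: u=1.610369  f(a)=+8.350e-07  f'(a)=-3.576e+00  a ← 22.216960 − (+8.350e-07/-3.576e+00) = 22.216961
iter 5: u=1.610369  f(a)=+2.842e-14  f'(a)=-3.576e+00  a ← 22.216961 − (+2.842e-14/-3.576e+00) = 22.216961
converged: |Δa| < 1e-12 after 5 iterations
sag = a·(cosh(S/(2a)) − 1) = 22.216961·(cosh(1.610369) − 1) = 35.596797
T_max/T_min = cosh(S/(2a)) = 2.602235

a=22.217 sag=35.597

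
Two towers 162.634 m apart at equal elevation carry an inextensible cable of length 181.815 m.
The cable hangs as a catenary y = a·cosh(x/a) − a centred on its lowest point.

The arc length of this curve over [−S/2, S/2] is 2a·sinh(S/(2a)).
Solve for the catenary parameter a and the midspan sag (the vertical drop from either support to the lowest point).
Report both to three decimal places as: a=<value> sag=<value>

a=98.332 sag=35.583

seed: a₀ = √(S³/(24(L−S))) = √(162.634³/(24·19.181)) = 96.666450
iter 1: u=0.841212  f(a)=+6.902e-01  f'(a)=-4.257e-01  a ← 96.666450 − (+6.902e-01/-4.257e-01) = 98.287986
iter 2: u=0.827334  f(a)=+1.775e-02  f'(a)=-4.040e-01  a ← 98.287986 − (+1.775e-02/-4.040e-01) = 98.331921
iter 3: u=0.826964  f(a)=+1.243e-05  f'(a)=-4.034e-01  a ← 98.331921 − (+1.243e-05/-4.034e-01) = 98.331951
iter 4: u=0.826964  f(a)=+6.111e-12  f'(a)=-4.034e-01  a ← 98.331951 − (+6.111e-12/-4.034e-01) = 98.331951
converged: |Δa| < 1e-12 after 4 iterations
sag = a·(cosh(S/(2a)) − 1) = 98.331951·(cosh(0.826964) − 1) = 35.583493
T_max/T_min = cosh(S/(2a)) = 1.361871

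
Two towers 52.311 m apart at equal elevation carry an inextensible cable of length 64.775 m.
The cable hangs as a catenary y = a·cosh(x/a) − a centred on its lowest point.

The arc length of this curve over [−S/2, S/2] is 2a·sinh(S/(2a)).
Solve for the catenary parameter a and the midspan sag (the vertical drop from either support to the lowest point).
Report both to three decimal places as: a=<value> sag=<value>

a=22.618 sag=16.886

seed: a₀ = √(S³/(24(L−S))) = √(52.311³/(24·12.464)) = 21.875359
iter 1: u=1.195660  f(a)=+9.219e-01  f'(a)=-1.311e+00  a ← 21.875359 − (+9.219e-01/-1.311e+00) = 22.578537
iter 2: u=1.158423  f(a)=+4.632e-02  f'(a)=-1.182e+00  a ← 22.578537 − (+4.632e-02/-1.182e+00) = 22.617713
iter 3: u=1.156417  f(a)=+1.306e-04  f'(a)=-1.176e+00  a ← 22.617713 − (+1.306e-04/-1.176e+00) = 22.617824
iter 4: u=1.156411  f(a)=+1.045e-09  f'(a)=-1.176e+00  a ← 22.617824 − (+1.045e-09/-1.176e+00) = 22.617824
iter 5: u=1.156411  f(a)=-1.421e-14  f'(a)=-1.176e+00  a ← 22.617824 − (-1.421e-14/-1.176e+00) = 22.617824
converged: |Δa| < 1e-12 after 5 iterations
sag = a·(cosh(S/(2a)) − 1) = 22.617824·(cosh(1.156411) − 1) = 16.885545
T_max/T_min = cosh(S/(2a)) = 1.746559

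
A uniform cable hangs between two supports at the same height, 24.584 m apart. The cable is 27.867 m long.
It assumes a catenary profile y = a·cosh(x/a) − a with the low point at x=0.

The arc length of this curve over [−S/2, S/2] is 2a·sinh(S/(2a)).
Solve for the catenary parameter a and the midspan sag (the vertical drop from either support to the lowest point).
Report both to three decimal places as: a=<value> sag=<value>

seed: a₀ = √(S³/(24(L−S))) = √(24.584³/(24·3.283)) = 13.732125
iter 1: u=0.895127  f(a)=+1.341e-01  f'(a)=-5.176e-01  a ← 13.732125 − (+1.341e-01/-5.176e-01) = 13.991147
iter 2: u=0.878556  f(a)=+3.887e-03  f'(a)=-4.880e-01  a ← 13.991147 − (+3.887e-03/-4.880e-01) = 13.999114
iter 3: u=0.878056  f(a)=+3.484e-06  f'(a)=-4.871e-01  a ← 13.999114 − (+3.484e-06/-4.871e-01) = 13.999121
iter 4: u=0.878055  f(a)=+2.807e-12  f'(a)=-4.871e-01  a ← 13.999121 − (+2.807e-12/-4.871e-01) = 13.999121
converged: |Δa| < 1e-12 after 4 iterations
sag = a·(cosh(S/(2a)) − 1) = 13.999121·(cosh(0.878055) − 1) = 5.752279
T_max/T_min = cosh(S/(2a)) = 1.410903

a=13.999 sag=5.752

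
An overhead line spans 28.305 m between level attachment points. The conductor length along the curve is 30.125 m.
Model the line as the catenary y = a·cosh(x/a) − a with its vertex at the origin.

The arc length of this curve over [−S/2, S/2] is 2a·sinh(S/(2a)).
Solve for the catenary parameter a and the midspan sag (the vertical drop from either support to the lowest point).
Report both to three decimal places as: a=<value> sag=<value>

seed: a₀ = √(S³/(24(L−S))) = √(28.305³/(24·1.820)) = 22.785230
iter 1: u=0.621126  f(a)=+3.543e-02  f'(a)=-1.660e-01  a ← 22.785230 − (+3.543e-02/-1.660e-01) = 22.998673
iter 2: u=0.615362  f(a)=+5.040e-04  f'(a)=-1.613e-01  a ← 22.998673 − (+5.040e-04/-1.613e-01) = 23.001798
iter 3: u=0.615278  f(a)=+1.053e-07  f'(a)=-1.612e-01  a ← 23.001798 − (+1.053e-07/-1.612e-01) = 23.001799
iter 4: u=0.615278  f(a)=+3.553e-15  f'(a)=-1.612e-01  a ← 23.001799 − (+3.553e-15/-1.612e-01) = 23.001799
converged: |Δa| < 1e-12 after 4 iterations
sag = a·(cosh(S/(2a)) − 1) = 23.001799·(cosh(0.615278) − 1) = 4.492958
T_max/T_min = cosh(S/(2a)) = 1.195331

a=23.002 sag=4.493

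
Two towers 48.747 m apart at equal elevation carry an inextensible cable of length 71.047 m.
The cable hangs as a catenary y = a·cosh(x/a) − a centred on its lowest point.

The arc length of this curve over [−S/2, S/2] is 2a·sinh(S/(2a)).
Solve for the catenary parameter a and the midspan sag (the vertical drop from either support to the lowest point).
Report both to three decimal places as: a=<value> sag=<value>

a=15.631 sag=23.179

seed: a₀ = √(S³/(24(L−S))) = √(48.747³/(24·22.300)) = 14.711731
iter 1: u=1.656739  f(a)=+3.268e+00  f'(a)=-3.950e+00  a ← 14.711731 − (+3.268e+00/-3.950e+00) = 15.539233
iter 2: u=1.568514  f(a)=+2.960e-01  f'(a)=-3.264e+00  a ← 15.539233 − (+2.960e-01/-3.264e+00) = 15.629934
iter 3: u=1.559412  f(a)=+2.963e-03  f'(a)=-3.199e+00  a ← 15.629934 − (+2.963e-03/-3.199e+00) = 15.630860
iter 4: u=1.559319  f(a)=+3.033e-07  f'(a)=-3.198e+00  a ← 15.630860 − (+3.033e-07/-3.198e+00) = 15.630860
iter 5: u=1.559319  f(a)=+0.000e+00  f'(a)=-3.198e+00  a ← 15.630860 − (+0.000e+00/-3.198e+00) = 15.630860
converged: |Δa| < 1e-12 after 5 iterations
sag = a·(cosh(S/(2a)) − 1) = 15.630860·(cosh(1.559319) − 1) = 23.179484
T_max/T_min = cosh(S/(2a)) = 2.482931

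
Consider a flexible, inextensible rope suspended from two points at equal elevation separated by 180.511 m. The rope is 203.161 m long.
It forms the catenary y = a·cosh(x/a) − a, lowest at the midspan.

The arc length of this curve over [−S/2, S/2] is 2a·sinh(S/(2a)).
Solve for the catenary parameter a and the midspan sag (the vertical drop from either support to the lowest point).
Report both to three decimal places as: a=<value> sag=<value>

seed: a₀ = √(S³/(24(L−S))) = √(180.511³/(24·22.650)) = 104.019745
iter 1: u=0.867677  f(a)=+8.681e-01  f'(a)=-4.692e-01  a ← 104.019745 − (+8.681e-01/-4.692e-01) = 105.869932
iter 2: u=0.852513  f(a)=+2.370e-02  f'(a)=-4.439e-01  a ← 105.869932 − (+2.370e-02/-4.439e-01) = 105.923330
iter 3: u=0.852083  f(a)=+1.877e-05  f'(a)=-4.432e-01  a ← 105.923330 − (+1.877e-05/-4.432e-01) = 105.923372
iter 4: u=0.852083  f(a)=+1.177e-11  f'(a)=-4.432e-01  a ← 105.923372 − (+1.177e-11/-4.432e-01) = 105.923372
converged: |Δa| < 1e-12 after 4 iterations
sag = a·(cosh(S/(2a)) − 1) = 105.923372·(cosh(0.852083) − 1) = 40.836155
T_max/T_min = cosh(S/(2a)) = 1.385525

a=105.923 sag=40.836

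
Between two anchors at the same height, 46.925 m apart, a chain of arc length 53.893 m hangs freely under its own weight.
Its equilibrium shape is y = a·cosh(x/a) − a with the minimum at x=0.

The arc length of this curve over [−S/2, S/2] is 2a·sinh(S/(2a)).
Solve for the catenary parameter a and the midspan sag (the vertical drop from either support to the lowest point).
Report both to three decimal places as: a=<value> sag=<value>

a=25.393 sag=11.633

seed: a₀ = √(S³/(24(L−S))) = √(46.925³/(24·6.968)) = 24.856887
iter 1: u=0.943903  f(a)=+3.171e-01  f'(a)=-6.122e-01  a ← 24.856887 − (+3.171e-01/-6.122e-01) = 25.374800
iter 2: u=0.924638  f(a)=+1.018e-02  f'(a)=-5.735e-01  a ← 25.374800 − (+1.018e-02/-5.735e-01) = 25.392553
iter 3: u=0.923991  f(a)=+1.127e-05  f'(a)=-5.722e-01  a ← 25.392553 − (+1.127e-05/-5.722e-01) = 25.392572
iter 4: u=0.923991  f(a)=+1.384e-11  f'(a)=-5.722e-01  a ← 25.392572 − (+1.384e-11/-5.722e-01) = 25.392572
converged: |Δa| < 1e-12 after 4 iterations
sag = a·(cosh(S/(2a)) − 1) = 25.392572·(cosh(0.923991) − 1) = 11.633048
T_max/T_min = cosh(S/(2a)) = 1.458128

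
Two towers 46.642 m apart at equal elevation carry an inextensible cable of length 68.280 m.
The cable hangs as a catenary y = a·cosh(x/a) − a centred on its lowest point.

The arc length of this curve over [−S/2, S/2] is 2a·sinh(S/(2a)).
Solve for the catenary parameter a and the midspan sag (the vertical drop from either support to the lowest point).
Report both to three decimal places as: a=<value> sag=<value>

seed: a₀ = √(S³/(24(L−S))) = √(46.642³/(24·21.638)) = 13.978210
iter 1: u=1.668382  f(a)=+3.219e+00  f'(a)=-4.048e+00  a ← 13.978210 − (+3.219e+00/-4.048e+00) = 14.773419
iter 2: u=1.578578  f(a)=+2.951e-01  f'(a)=-3.337e+00  a ← 14.773419 − (+2.951e-01/-3.337e+00) = 14.861861
iter 3: u=1.569184  f(a)=+3.034e-03  f'(a)=-3.269e+00  a ← 14.861861 − (+3.034e-03/-3.269e+00) = 14.862789
iter 4: u=1.569086  f(a)=+3.278e-07  f'(a)=-3.268e+00  a ← 14.862789 − (+3.278e-07/-3.268e+00) = 14.862789
iter 5: u=1.569086  f(a)=+0.000e+00  f'(a)=-3.268e+00  a ← 14.862789 − (+0.000e+00/-3.268e+00) = 14.862789
converged: |Δa| < 1e-12 after 5 iterations
sag = a·(cosh(S/(2a)) − 1) = 14.862789·(cosh(1.569086) − 1) = 22.372169
T_max/T_min = cosh(S/(2a)) = 2.505247

a=14.863 sag=22.372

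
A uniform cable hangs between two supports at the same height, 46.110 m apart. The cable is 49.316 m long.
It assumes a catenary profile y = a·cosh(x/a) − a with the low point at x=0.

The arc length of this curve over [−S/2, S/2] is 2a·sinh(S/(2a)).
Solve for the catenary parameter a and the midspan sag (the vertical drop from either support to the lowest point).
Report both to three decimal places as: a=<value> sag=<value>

a=36.061 sag=7.624

seed: a₀ = √(S³/(24(L−S))) = √(46.110³/(24·3.206)) = 35.694829
iter 1: u=0.645892  f(a)=+6.754e-02  f'(a)=-1.872e-01  a ← 35.694829 − (+6.754e-02/-1.872e-01) = 36.055550
iter 2: u=0.639430  f(a)=+1.038e-03  f'(a)=-1.815e-01  a ← 36.055550 − (+1.038e-03/-1.815e-01) = 36.061265
iter 3: u=0.639329  f(a)=+2.533e-07  f'(a)=-1.814e-01  a ← 36.061265 − (+2.533e-07/-1.814e-01) = 36.061266
iter 4: u=0.639329  f(a)=+7.105e-15  f'(a)=-1.814e-01  a ← 36.061266 − (+7.105e-15/-1.814e-01) = 36.061266
converged: |Δa| < 1e-12 after 4 iterations
sag = a·(cosh(S/(2a)) − 1) = 36.061266·(cosh(0.639329) − 1) = 7.624336
T_max/T_min = cosh(S/(2a)) = 1.211427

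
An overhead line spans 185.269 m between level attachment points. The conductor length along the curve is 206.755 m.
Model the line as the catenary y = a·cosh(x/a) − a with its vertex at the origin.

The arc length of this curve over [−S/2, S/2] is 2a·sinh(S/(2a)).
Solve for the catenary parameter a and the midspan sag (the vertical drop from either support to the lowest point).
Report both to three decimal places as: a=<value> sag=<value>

a=112.933 sag=40.171

seed: a₀ = √(S³/(24(L−S))) = √(185.269³/(24·21.486)) = 111.050554
iter 1: u=0.834165  f(a)=+7.600e-01  f'(a)=-4.146e-01  a ← 111.050554 − (+7.600e-01/-4.146e-01) = 112.883901
iter 2: u=0.820617  f(a)=+1.923e-02  f'(a)=-3.938e-01  a ← 112.883901 − (+1.923e-02/-3.938e-01) = 112.932730
iter 3: u=0.820263  f(a)=+1.302e-05  f'(a)=-3.933e-01  a ← 112.932730 − (+1.302e-05/-3.933e-01) = 112.932763
iter 4: u=0.820262  f(a)=+5.940e-12  f'(a)=-3.933e-01  a ← 112.932763 − (+5.940e-12/-3.933e-01) = 112.932763
converged: |Δa| < 1e-12 after 4 iterations
sag = a·(cosh(S/(2a)) − 1) = 112.932763·(cosh(0.820262) − 1) = 40.170850
T_max/T_min = cosh(S/(2a)) = 1.355706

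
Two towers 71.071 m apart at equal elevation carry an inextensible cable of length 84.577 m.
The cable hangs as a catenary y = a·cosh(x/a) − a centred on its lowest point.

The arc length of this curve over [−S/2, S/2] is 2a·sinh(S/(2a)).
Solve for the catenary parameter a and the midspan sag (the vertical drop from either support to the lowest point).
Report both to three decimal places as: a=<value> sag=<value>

a=34.189 sag=20.191

seed: a₀ = √(S³/(24(L−S))) = √(71.071³/(24·13.506)) = 33.278952
iter 1: u=1.067807  f(a)=+7.912e-01  f'(a)=-9.081e-01  a ← 33.278952 − (+7.912e-01/-9.081e-01) = 34.150264
iter 2: u=1.040563  f(a)=+3.214e-02  f'(a)=-8.357e-01  a ← 34.150264 − (+3.214e-02/-8.357e-01) = 34.188723
iter 3: u=1.039392  f(a)=+5.800e-05  f'(a)=-8.327e-01  a ← 34.188723 − (+5.800e-05/-8.327e-01) = 34.188793
iter 4: u=1.039390  f(a)=+1.896e-10  f'(a)=-8.326e-01  a ← 34.188793 − (+1.896e-10/-8.326e-01) = 34.188793
iter 5: u=1.039390  f(a)=+0.000e+00  f'(a)=-8.326e-01  a ← 34.188793 − (+0.000e+00/-8.326e-01) = 34.188793
converged: |Δa| < 1e-12 after 5 iterations
sag = a·(cosh(S/(2a)) − 1) = 34.188793·(cosh(1.039390) − 1) = 20.191266
T_max/T_min = cosh(S/(2a)) = 1.590581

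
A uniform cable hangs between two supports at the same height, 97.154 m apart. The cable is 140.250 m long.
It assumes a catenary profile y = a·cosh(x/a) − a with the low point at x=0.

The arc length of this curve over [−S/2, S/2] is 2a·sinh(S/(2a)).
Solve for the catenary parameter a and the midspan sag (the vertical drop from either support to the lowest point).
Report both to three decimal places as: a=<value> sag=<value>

a=31.584 sag=45.325

seed: a₀ = √(S³/(24(L−S))) = √(97.154³/(24·43.096)) = 29.776039
iter 1: u=1.631412  f(a)=+6.112e+00  f'(a)=-3.742e+00  a ← 29.776039 − (+6.112e+00/-3.742e+00) = 31.409423
iter 2: u=1.546574  f(a)=+5.390e-01  f'(a)=-3.109e+00  a ← 31.409423 − (+5.390e-01/-3.109e+00) = 31.582800
iter 3: u=1.538084  f(a)=+5.086e-03  f'(a)=-3.050e+00  a ← 31.582800 − (+5.086e-03/-3.050e+00) = 31.584468
iter 4: u=1.538003  f(a)=+4.624e-07  f'(a)=-3.050e+00  a ← 31.584468 − (+4.624e-07/-3.050e+00) = 31.584468
iter 5: u=1.538003  f(a)=-2.842e-14  f'(a)=-3.050e+00  a ← 31.584468 − (-2.842e-14/-3.050e+00) = 31.584468
converged: |Δa| < 1e-12 after 5 iterations
sag = a·(cosh(S/(2a)) − 1) = 31.584468·(cosh(1.538003) − 1) = 45.325182
T_max/T_min = cosh(S/(2a)) = 2.435047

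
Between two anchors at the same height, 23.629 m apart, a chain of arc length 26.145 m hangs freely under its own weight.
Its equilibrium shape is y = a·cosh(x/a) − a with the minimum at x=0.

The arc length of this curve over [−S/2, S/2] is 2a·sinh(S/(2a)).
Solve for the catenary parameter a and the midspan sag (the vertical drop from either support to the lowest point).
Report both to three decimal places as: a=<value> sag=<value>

seed: a₀ = √(S³/(24(L−S))) = √(23.629³/(24·2.516)) = 14.781111
iter 1: u=0.799297  f(a)=+8.160e-02  f'(a)=-3.627e-01  a ← 14.781111 − (+8.160e-02/-3.627e-01) = 15.006110
iter 2: u=0.787313  f(a)=+1.901e-03  f'(a)=-3.460e-01  a ← 15.006110 − (+1.901e-03/-3.460e-01) = 15.011604
iter 3: u=0.787025  f(a)=+1.086e-06  f'(a)=-3.456e-01  a ← 15.011604 − (+1.086e-06/-3.456e-01) = 15.011607
iter 4: u=0.787024  f(a)=+3.553e-13  f'(a)=-3.456e-01  a ← 15.011607 − (+3.553e-13/-3.456e-01) = 15.011607
converged: |Δa| < 1e-12 after 4 iterations
sag = a·(cosh(S/(2a)) − 1) = 15.011607·(cosh(0.787024) − 1) = 4.894136
T_max/T_min = cosh(S/(2a)) = 1.326023

a=15.012 sag=4.894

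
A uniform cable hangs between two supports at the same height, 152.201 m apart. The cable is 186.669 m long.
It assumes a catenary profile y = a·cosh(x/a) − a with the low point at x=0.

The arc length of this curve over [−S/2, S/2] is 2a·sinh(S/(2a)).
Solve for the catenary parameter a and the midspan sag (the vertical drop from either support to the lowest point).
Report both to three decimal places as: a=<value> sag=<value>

seed: a₀ = √(S³/(24(L−S))) = √(152.201³/(24·34.468)) = 65.284878
iter 1: u=1.165668  f(a)=+2.419e+00  f'(a)=-1.207e+00  a ← 65.284878 − (+2.419e+00/-1.207e+00) = 67.289722
iter 2: u=1.130938  f(a)=+1.159e-01  f'(a)=-1.093e+00  a ← 67.289722 − (+1.159e-01/-1.093e+00) = 67.395715
iter 3: u=1.129159  f(a)=+2.957e-04  f'(a)=-1.088e+00  a ← 67.395715 − (+2.957e-04/-1.088e+00) = 67.395987
iter 4: u=1.129155  f(a)=+1.936e-09  f'(a)=-1.088e+00  a ← 67.395987 − (+1.936e-09/-1.088e+00) = 67.395987
iter 5: u=1.129155  f(a)=+2.842e-14  f'(a)=-1.088e+00  a ← 67.395987 − (+2.842e-14/-1.088e+00) = 67.395987
converged: |Δa| < 1e-12 after 5 iterations
sag = a·(cosh(S/(2a)) − 1) = 67.395987·(cosh(1.129155) − 1) = 47.728068
T_max/T_min = cosh(S/(2a)) = 1.708174

a=67.396 sag=47.728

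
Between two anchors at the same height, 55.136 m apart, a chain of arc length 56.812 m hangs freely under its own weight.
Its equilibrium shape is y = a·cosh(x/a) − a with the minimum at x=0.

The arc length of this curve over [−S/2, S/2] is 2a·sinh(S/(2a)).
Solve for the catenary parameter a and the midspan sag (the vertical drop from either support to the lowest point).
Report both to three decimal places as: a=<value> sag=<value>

seed: a₀ = √(S³/(24(L−S))) = √(55.136³/(24·1.676)) = 64.552082
iter 1: u=0.427066  f(a)=+1.535e-02  f'(a)=-5.288e-02  a ← 64.552082 − (+1.535e-02/-5.288e-02) = 64.842369
iter 2: u=0.425154  f(a)=+1.042e-04  f'(a)=-5.216e-02  a ← 64.842369 − (+1.042e-04/-5.216e-02) = 64.844365
iter 3: u=0.425141  f(a)=+4.869e-09  f'(a)=-5.216e-02  a ← 64.844365 − (+4.869e-09/-5.216e-02) = 64.844365
iter 4: u=0.425141  f(a)=+0.000e+00  f'(a)=-5.216e-02  a ← 64.844365 − (+0.000e+00/-5.216e-02) = 64.844365
converged: |Δa| < 1e-12 after 4 iterations
sag = a·(cosh(S/(2a)) − 1) = 64.844365·(cosh(0.425141) − 1) = 5.948943
T_max/T_min = cosh(S/(2a)) = 1.091742

a=64.844 sag=5.949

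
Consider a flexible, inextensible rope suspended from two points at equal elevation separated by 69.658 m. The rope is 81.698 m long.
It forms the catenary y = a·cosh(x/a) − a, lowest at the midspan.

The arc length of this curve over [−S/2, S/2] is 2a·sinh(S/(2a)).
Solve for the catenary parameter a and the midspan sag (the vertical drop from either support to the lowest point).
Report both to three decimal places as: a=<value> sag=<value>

seed: a₀ = √(S³/(24(L−S))) = √(69.658³/(24·12.040)) = 34.200908
iter 1: u=1.018365  f(a)=+6.400e-01  f'(a)=-7.798e-01  a ← 34.200908 − (+6.400e-01/-7.798e-01) = 35.021521
iter 2: u=0.994503  f(a)=+2.376e-02  f'(a)=-7.229e-01  a ← 35.021521 − (+2.376e-02/-7.229e-01) = 35.054383
iter 3: u=0.993570  f(a)=+3.554e-05  f'(a)=-7.208e-01  a ← 35.054383 − (+3.554e-05/-7.208e-01) = 35.054432
iter 4: u=0.993569  f(a)=+7.978e-11  f'(a)=-7.208e-01  a ← 35.054432 − (+7.978e-11/-7.208e-01) = 35.054432
iter 5: u=0.993569  f(a)=+0.000e+00  f'(a)=-7.208e-01  a ← 35.054432 − (+0.000e+00/-7.208e-01) = 35.054432
converged: |Δa| < 1e-12 after 5 iterations
sag = a·(cosh(S/(2a)) − 1) = 35.054432·(cosh(0.993569) − 1) = 18.773572
T_max/T_min = cosh(S/(2a)) = 1.535555

a=35.054 sag=18.774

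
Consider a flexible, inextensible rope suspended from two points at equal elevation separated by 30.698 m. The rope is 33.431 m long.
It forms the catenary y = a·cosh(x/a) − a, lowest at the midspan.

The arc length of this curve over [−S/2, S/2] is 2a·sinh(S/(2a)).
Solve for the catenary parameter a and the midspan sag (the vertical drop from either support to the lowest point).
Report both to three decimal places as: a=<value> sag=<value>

a=21.276 sag=5.781

seed: a₀ = √(S³/(24(L−S))) = √(30.698³/(24·2.733)) = 21.000986
iter 1: u=0.730870  f(a)=+7.393e-02  f'(a)=-2.744e-01  a ← 21.000986 − (+7.393e-02/-2.744e-01) = 21.270366
iter 2: u=0.721614  f(a)=+1.447e-03  f'(a)=-2.638e-01  a ← 21.270366 − (+1.447e-03/-2.638e-01) = 21.275849
iter 3: u=0.721428  f(a)=+5.783e-07  f'(a)=-2.636e-01  a ← 21.275849 − (+5.783e-07/-2.636e-01) = 21.275852
iter 4: u=0.721428  f(a)=+9.237e-14  f'(a)=-2.636e-01  a ← 21.275852 − (+9.237e-14/-2.636e-01) = 21.275852
converged: |Δa| < 1e-12 after 4 iterations
sag = a·(cosh(S/(2a)) − 1) = 21.275852·(cosh(0.721428) − 1) = 5.780937
T_max/T_min = cosh(S/(2a)) = 1.271714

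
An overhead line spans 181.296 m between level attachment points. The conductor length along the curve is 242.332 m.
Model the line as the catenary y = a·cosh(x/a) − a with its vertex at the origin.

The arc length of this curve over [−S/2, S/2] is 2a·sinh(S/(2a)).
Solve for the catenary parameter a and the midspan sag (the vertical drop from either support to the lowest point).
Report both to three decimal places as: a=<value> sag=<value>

a=66.780 sag=71.570

seed: a₀ = √(S³/(24(L−S))) = √(181.296³/(24·61.036)) = 63.779877
iter 1: u=1.421263  f(a)=+6.470e+00  f'(a)=-2.330e+00  a ← 63.779877 − (+6.470e+00/-2.330e+00) = 66.557069
iter 2: u=1.361959  f(a)=+4.466e-01  f'(a)=-2.018e+00  a ← 66.557069 − (+4.466e-01/-2.018e+00) = 66.778349
iter 3: u=1.357446  f(a)=+2.476e-03  f'(a)=-1.996e+00  a ← 66.778349 − (+2.476e-03/-1.996e+00) = 66.779590
iter 4: u=1.357421  f(a)=+7.709e-08  f'(a)=-1.996e+00  a ← 66.779590 − (+7.709e-08/-1.996e+00) = 66.779590
iter 5: u=1.357421  f(a)=+5.684e-14  f'(a)=-1.996e+00  a ← 66.779590 − (+5.684e-14/-1.996e+00) = 66.779590
converged: |Δa| < 1e-12 after 5 iterations
sag = a·(cosh(S/(2a)) − 1) = 66.779590·(cosh(1.357421) − 1) = 71.570376
T_max/T_min = cosh(S/(2a)) = 2.071740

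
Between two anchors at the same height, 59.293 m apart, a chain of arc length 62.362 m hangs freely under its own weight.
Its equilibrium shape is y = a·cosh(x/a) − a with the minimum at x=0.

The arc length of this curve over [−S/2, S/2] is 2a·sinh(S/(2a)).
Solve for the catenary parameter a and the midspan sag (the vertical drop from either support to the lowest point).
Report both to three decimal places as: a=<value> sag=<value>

a=53.607 sag=8.409

seed: a₀ = √(S³/(24(L−S))) = √(59.293³/(24·3.069)) = 53.198706
iter 1: u=0.557279  f(a)=+4.801e-02  f'(a)=-1.190e-01  a ← 53.198706 − (+4.801e-02/-1.190e-01) = 53.602139
iter 2: u=0.553084  f(a)=+5.516e-04  f'(a)=-1.163e-01  a ← 53.602139 − (+5.516e-04/-1.163e-01) = 53.606883
iter 3: u=0.553035  f(a)=+7.470e-08  f'(a)=-1.162e-01  a ← 53.606883 − (+7.470e-08/-1.162e-01) = 53.606883
iter 4: u=0.553035  f(a)=+0.000e+00  f'(a)=-1.162e-01  a ← 53.606883 − (+0.000e+00/-1.162e-01) = 53.606883
converged: |Δa| < 1e-12 after 4 iterations
sag = a·(cosh(S/(2a)) − 1) = 53.606883·(cosh(0.553035) − 1) = 8.408862
T_max/T_min = cosh(S/(2a)) = 1.156862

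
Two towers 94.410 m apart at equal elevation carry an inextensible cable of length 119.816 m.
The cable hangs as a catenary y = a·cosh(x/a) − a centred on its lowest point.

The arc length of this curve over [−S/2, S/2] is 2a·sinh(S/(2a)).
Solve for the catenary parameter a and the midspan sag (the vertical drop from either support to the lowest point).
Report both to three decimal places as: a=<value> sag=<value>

seed: a₀ = √(S³/(24(L−S))) = √(94.410³/(24·25.406)) = 37.149522
iter 1: u=1.270676  f(a)=+2.132e+00  f'(a)=-1.602e+00  a ← 37.149522 − (+2.132e+00/-1.602e+00) = 38.480386
iter 2: u=1.226729  f(a)=+1.199e-01  f'(a)=-1.426e+00  a ← 38.480386 − (+1.199e-01/-1.426e+00) = 38.564463
iter 3: u=1.224054  f(a)=+4.294e-04  f'(a)=-1.416e+00  a ← 38.564463 − (+4.294e-04/-1.416e+00) = 38.564767
iter 4: u=1.224045  f(a)=+5.551e-09  f'(a)=-1.416e+00  a ← 38.564767 − (+5.551e-09/-1.416e+00) = 38.564767
iter 5: u=1.224045  f(a)=-1.421e-14  f'(a)=-1.416e+00  a ← 38.564767 − (-1.421e-14/-1.416e+00) = 38.564767
converged: |Δa| < 1e-12 after 5 iterations
sag = a·(cosh(S/(2a)) − 1) = 38.564767·(cosh(1.224045) − 1) = 32.682758
T_max/T_min = cosh(S/(2a)) = 1.847477

a=38.565 sag=32.683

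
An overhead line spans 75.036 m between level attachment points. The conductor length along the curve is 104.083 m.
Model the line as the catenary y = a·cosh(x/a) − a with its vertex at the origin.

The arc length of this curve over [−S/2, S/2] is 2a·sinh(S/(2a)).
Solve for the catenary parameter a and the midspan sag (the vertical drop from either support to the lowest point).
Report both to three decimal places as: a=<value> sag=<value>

a=25.936 sag=32.210

seed: a₀ = √(S³/(24(L−S))) = √(75.036³/(24·29.047)) = 24.617744
iter 1: u=1.524023  f(a)=+3.566e+00  f'(a)=-2.955e+00  a ← 24.617744 − (+3.566e+00/-2.955e+00) = 25.824334
iter 2: u=1.452816  f(a)=+2.789e-01  f'(a)=-2.510e+00  a ← 25.824334 − (+2.789e-01/-2.510e+00) = 25.935482
iter 3: u=1.446590  f(a)=+2.027e-03  f'(a)=-2.473e+00  a ← 25.935482 − (+2.027e-03/-2.473e+00) = 25.936302
iter 4: u=1.446544  f(a)=+1.087e-07  f'(a)=-2.473e+00  a ← 25.936302 − (+1.087e-07/-2.473e+00) = 25.936302
iter 5: u=1.446544  f(a)=+0.000e+00  f'(a)=-2.473e+00  a ← 25.936302 − (+0.000e+00/-2.473e+00) = 25.936302
converged: |Δa| < 1e-12 after 5 iterations
sag = a·(cosh(S/(2a)) − 1) = 25.936302·(cosh(1.446544) − 1) = 32.210147
T_max/T_min = cosh(S/(2a)) = 2.241894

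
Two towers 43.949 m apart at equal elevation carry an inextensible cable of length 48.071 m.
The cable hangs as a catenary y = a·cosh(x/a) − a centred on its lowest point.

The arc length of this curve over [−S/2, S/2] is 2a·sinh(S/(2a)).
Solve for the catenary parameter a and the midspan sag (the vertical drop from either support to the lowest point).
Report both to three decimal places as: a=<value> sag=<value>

a=29.696 sag=8.508

seed: a₀ = √(S³/(24(L−S))) = √(43.949³/(24·4.122)) = 29.293002
iter 1: u=0.750162  f(a)=+1.175e-01  f'(a)=-2.976e-01  a ← 29.293002 − (+1.175e-01/-2.976e-01) = 29.687999
iter 2: u=0.740181  f(a)=+2.420e-03  f'(a)=-2.855e-01  a ← 29.687999 − (+2.420e-03/-2.855e-01) = 29.696476
iter 3: u=0.739970  f(a)=+1.073e-06  f'(a)=-2.852e-01  a ← 29.696476 − (+1.073e-06/-2.852e-01) = 29.696480
iter 4: u=0.739970  f(a)=+2.132e-13  f'(a)=-2.852e-01  a ← 29.696480 − (+2.132e-13/-2.852e-01) = 29.696480
converged: |Δa| < 1e-12 after 4 iterations
sag = a·(cosh(S/(2a)) − 1) = 29.696480·(cosh(0.739970) − 1) = 8.508051
T_max/T_min = cosh(S/(2a)) = 1.286500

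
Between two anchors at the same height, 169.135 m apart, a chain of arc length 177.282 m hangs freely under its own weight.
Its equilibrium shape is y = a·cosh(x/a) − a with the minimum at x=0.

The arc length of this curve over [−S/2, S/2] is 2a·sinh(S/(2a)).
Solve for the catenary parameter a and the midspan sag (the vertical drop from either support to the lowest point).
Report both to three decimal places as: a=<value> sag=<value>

a=158.430 sag=23.111

seed: a₀ = √(S³/(24(L−S))) = √(169.135³/(24·8.147)) = 157.306168
iter 1: u=0.537598  f(a)=+1.185e-01  f'(a)=-1.066e-01  a ← 157.306168 − (+1.185e-01/-1.066e-01) = 158.418134
iter 2: u=0.533825  f(a)=+1.269e-03  f'(a)=-1.043e-01  a ← 158.418134 − (+1.269e-03/-1.043e-01) = 158.430293
iter 3: u=0.533784  f(a)=+1.488e-07  f'(a)=-1.043e-01  a ← 158.430293 − (+1.488e-07/-1.043e-01) = 158.430295
iter 4: u=0.533784  f(a)=+0.000e+00  f'(a)=-1.043e-01  a ← 158.430295 − (+0.000e+00/-1.043e-01) = 158.430295
converged: |Δa| < 1e-12 after 4 iterations
sag = a·(cosh(S/(2a)) − 1) = 158.430295·(cosh(0.533784) − 1) = 23.111395
T_max/T_min = cosh(S/(2a)) = 1.145877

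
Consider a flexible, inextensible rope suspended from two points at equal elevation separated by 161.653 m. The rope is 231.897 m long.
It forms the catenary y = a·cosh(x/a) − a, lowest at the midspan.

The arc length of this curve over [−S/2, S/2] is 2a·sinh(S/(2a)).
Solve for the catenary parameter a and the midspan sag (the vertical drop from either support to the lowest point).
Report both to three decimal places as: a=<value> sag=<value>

seed: a₀ = √(S³/(24(L−S))) = √(161.653³/(24·70.244)) = 50.057069
iter 1: u=1.614687  f(a)=+9.747e+00  f'(a)=-3.610e+00  a ← 50.057069 − (+9.747e+00/-3.610e+00) = 52.757093
iter 2: u=1.532050  f(a)=+8.441e-01  f'(a)=-3.009e+00  a ← 52.757093 − (+8.441e-01/-3.009e+00) = 53.037605
iter 3: u=1.523947  f(a)=+7.658e-03  f'(a)=-2.955e+00  a ← 53.037605 − (+7.658e-03/-2.955e+00) = 53.040196
iter 4: u=1.523873  f(a)=+6.430e-07  f'(a)=-2.954e+00  a ← 53.040196 − (+6.430e-07/-2.954e+00) = 53.040197
iter 5: u=1.523873  f(a)=+0.000e+00  f'(a)=-2.954e+00  a ← 53.040197 − (+0.000e+00/-2.954e+00) = 53.040197
converged: |Δa| < 1e-12 after 5 iterations
sag = a·(cosh(S/(2a)) − 1) = 53.040197·(cosh(1.523873) − 1) = 74.463988
T_max/T_min = cosh(S/(2a)) = 2.403916

a=53.040 sag=74.464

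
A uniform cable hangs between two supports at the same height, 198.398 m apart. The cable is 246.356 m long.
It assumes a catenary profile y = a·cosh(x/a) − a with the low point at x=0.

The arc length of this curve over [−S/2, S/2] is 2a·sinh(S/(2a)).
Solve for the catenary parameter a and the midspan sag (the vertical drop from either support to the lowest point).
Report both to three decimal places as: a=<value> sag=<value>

a=85.204 sag=64.571

seed: a₀ = √(S³/(24(L−S))) = √(198.398³/(24·47.958)) = 82.370136
iter 1: u=1.204308  f(a)=+3.600e+00  f'(a)=-1.342e+00  a ← 82.370136 − (+3.600e+00/-1.342e+00) = 85.052318
iter 2: u=1.166329  f(a)=+1.833e-01  f'(a)=-1.209e+00  a ← 85.052318 − (+1.833e-01/-1.209e+00) = 85.203988
iter 3: u=1.164253  f(a)=+5.318e-04  f'(a)=-1.202e+00  a ← 85.203988 − (+5.318e-04/-1.202e+00) = 85.204431
iter 4: u=1.164247  f(a)=+4.504e-09  f'(a)=-1.202e+00  a ← 85.204431 − (+4.504e-09/-1.202e+00) = 85.204431
iter 5: u=1.164247  f(a)=-2.842e-14  f'(a)=-1.202e+00  a ← 85.204431 − (-2.842e-14/-1.202e+00) = 85.204431
converged: |Δa| < 1e-12 after 5 iterations
sag = a·(cosh(S/(2a)) − 1) = 85.204431·(cosh(1.164247) − 1) = 64.570783
T_max/T_min = cosh(S/(2a)) = 1.757834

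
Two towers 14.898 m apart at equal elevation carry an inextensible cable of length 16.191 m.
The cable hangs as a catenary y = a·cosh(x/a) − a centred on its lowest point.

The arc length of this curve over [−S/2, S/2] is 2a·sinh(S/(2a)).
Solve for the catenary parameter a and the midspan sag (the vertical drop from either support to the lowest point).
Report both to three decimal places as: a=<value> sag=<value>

a=10.454 sag=2.768

seed: a₀ = √(S³/(24(L−S))) = √(14.898³/(24·1.293)) = 10.322552
iter 1: u=0.721624  f(a)=+3.409e-02  f'(a)=-2.638e-01  a ← 10.322552 − (+3.409e-02/-2.638e-01) = 10.451760
iter 2: u=0.712703  f(a)=+6.506e-04  f'(a)=-2.538e-01  a ← 10.451760 − (+6.506e-04/-2.538e-01) = 10.454323
iter 3: u=0.712528  f(a)=+2.472e-07  f'(a)=-2.536e-01  a ← 10.454323 − (+2.472e-07/-2.536e-01) = 10.454324
iter 4: u=0.712528  f(a)=+3.908e-14  f'(a)=-2.536e-01  a ← 10.454324 − (+3.908e-14/-2.536e-01) = 10.454324
converged: |Δa| < 1e-12 after 4 iterations
sag = a·(cosh(S/(2a)) − 1) = 10.454324·(cosh(0.712528) − 1) = 2.768006
T_max/T_min = cosh(S/(2a)) = 1.264771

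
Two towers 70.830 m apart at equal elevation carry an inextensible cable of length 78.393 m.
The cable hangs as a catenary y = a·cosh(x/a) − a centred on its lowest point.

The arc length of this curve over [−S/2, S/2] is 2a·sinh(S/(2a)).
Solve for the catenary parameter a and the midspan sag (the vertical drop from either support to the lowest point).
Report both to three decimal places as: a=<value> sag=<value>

seed: a₀ = √(S³/(24(L−S))) = √(70.830³/(24·7.563)) = 44.245916
iter 1: u=0.800413  f(a)=+2.460e-01  f'(a)=-3.643e-01  a ← 44.245916 − (+2.460e-01/-3.643e-01) = 44.921222
iter 2: u=0.788380  f(a)=+5.745e-03  f'(a)=-3.474e-01  a ← 44.921222 − (+5.745e-03/-3.474e-01) = 44.937758
iter 3: u=0.788090  f(a)=+3.300e-06  f'(a)=-3.470e-01  a ← 44.937758 − (+3.300e-06/-3.470e-01) = 44.937767
iter 4: u=0.788090  f(a)=+1.066e-12  f'(a)=-3.470e-01  a ← 44.937767 − (+1.066e-12/-3.470e-01) = 44.937767
converged: |Δa| < 1e-12 after 4 iterations
sag = a·(cosh(S/(2a)) − 1) = 44.937767·(cosh(0.788090) − 1) = 14.692498
T_max/T_min = cosh(S/(2a)) = 1.326952

a=44.938 sag=14.692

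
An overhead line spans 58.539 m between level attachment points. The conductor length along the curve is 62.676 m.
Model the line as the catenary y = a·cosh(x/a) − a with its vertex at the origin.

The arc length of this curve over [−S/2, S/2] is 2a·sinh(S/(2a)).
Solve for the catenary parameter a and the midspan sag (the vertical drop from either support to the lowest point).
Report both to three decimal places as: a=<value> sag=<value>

seed: a₀ = √(S³/(24(L−S))) = √(58.539³/(24·4.137)) = 44.948952
iter 1: u=0.651172  f(a)=+8.860e-02  f'(a)=-1.920e-01  a ← 44.948952 − (+8.860e-02/-1.920e-01) = 45.410412
iter 2: u=0.644555  f(a)=+1.383e-03  f'(a)=-1.860e-01  a ← 45.410412 − (+1.383e-03/-1.860e-01) = 45.417845
iter 3: u=0.644449  f(a)=+3.488e-07  f'(a)=-1.860e-01  a ← 45.417845 − (+3.488e-07/-1.860e-01) = 45.417847
iter 4: u=0.644449  f(a)=+2.132e-14  f'(a)=-1.860e-01  a ← 45.417847 − (+2.132e-14/-1.860e-01) = 45.417847
converged: |Δa| < 1e-12 after 4 iterations
sag = a·(cosh(S/(2a)) − 1) = 45.417847·(cosh(0.644449) − 1) = 9.762322
T_max/T_min = cosh(S/(2a)) = 1.214945

a=45.418 sag=9.762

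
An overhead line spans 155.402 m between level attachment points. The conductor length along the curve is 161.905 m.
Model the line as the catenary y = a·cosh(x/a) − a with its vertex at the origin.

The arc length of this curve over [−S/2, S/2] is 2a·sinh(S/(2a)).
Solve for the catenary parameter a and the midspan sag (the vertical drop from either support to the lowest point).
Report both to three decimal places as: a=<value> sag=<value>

a=156.032 sag=19.750

seed: a₀ = √(S³/(24(L−S))) = √(155.402³/(24·6.503)) = 155.068079
iter 1: u=0.501077  f(a)=+8.213e-02  f'(a)=-8.600e-02  a ← 155.068079 − (+8.213e-02/-8.600e-02) = 156.023079
iter 2: u=0.498010  f(a)=+7.649e-04  f'(a)=-8.440e-02  a ← 156.023079 − (+7.649e-04/-8.440e-02) = 156.032141
iter 3: u=0.497981  f(a)=+6.773e-08  f'(a)=-8.439e-02  a ← 156.032141 − (+6.773e-08/-8.439e-02) = 156.032142
iter 4: u=0.497981  f(a)=+0.000e+00  f'(a)=-8.439e-02  a ← 156.032142 − (+0.000e+00/-8.439e-02) = 156.032142
converged: |Δa| < 1e-12 after 4 iterations
sag = a·(cosh(S/(2a)) − 1) = 156.032142·(cosh(0.497981) − 1) = 19.749929
T_max/T_min = cosh(S/(2a)) = 1.126576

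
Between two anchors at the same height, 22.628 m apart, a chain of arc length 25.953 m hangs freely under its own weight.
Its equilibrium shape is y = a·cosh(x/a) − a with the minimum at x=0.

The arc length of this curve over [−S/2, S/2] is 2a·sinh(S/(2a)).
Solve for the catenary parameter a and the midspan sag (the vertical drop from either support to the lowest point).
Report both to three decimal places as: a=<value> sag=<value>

a=12.307 sag=5.578

seed: a₀ = √(S³/(24(L−S))) = √(22.628³/(24·3.325)) = 12.049466
iter 1: u=0.938963  f(a)=+1.497e-01  f'(a)=-6.021e-01  a ← 12.049466 − (+1.497e-01/-6.021e-01) = 12.298076
iter 2: u=0.919981  f(a)=+4.758e-03  f'(a)=-5.644e-01  a ← 12.298076 − (+4.758e-03/-5.644e-01) = 12.306506
iter 3: u=0.919351  f(a)=+5.157e-06  f'(a)=-5.632e-01  a ← 12.306506 − (+5.157e-06/-5.632e-01) = 12.306516
iter 4: u=0.919350  f(a)=+6.068e-12  f'(a)=-5.632e-01  a ← 12.306516 − (+6.068e-12/-5.632e-01) = 12.306516
converged: |Δa| < 1e-12 after 4 iterations
sag = a·(cosh(S/(2a)) − 1) = 12.306516·(cosh(0.919350) − 1) = 5.577552
T_max/T_min = cosh(S/(2a)) = 1.453219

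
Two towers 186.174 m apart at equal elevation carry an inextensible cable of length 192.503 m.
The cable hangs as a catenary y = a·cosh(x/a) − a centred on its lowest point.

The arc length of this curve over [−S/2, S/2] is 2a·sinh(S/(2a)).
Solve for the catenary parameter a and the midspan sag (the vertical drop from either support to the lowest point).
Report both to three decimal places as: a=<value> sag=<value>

a=207.156 sag=21.269

seed: a₀ = √(S³/(24(L−S))) = √(186.174³/(24·6.329)) = 206.112996
iter 1: u=0.451631  f(a)=+6.486e-02  f'(a)=-6.267e-02  a ← 206.112996 − (+6.486e-02/-6.267e-02) = 207.147876
iter 2: u=0.449375  f(a)=+4.917e-04  f'(a)=-6.173e-02  a ← 207.147876 − (+4.917e-04/-6.173e-02) = 207.155842
iter 3: u=0.449357  f(a)=+2.875e-08  f'(a)=-6.172e-02  a ← 207.155842 − (+2.875e-08/-6.172e-02) = 207.155843
iter 4: u=0.449357  f(a)=+2.842e-14  f'(a)=-6.172e-02  a ← 207.155843 − (+2.842e-14/-6.172e-02) = 207.155843
converged: |Δa| < 1e-12 after 4 iterations
sag = a·(cosh(S/(2a)) − 1) = 207.155843·(cosh(0.449357) − 1) = 21.268969
T_max/T_min = cosh(S/(2a)) = 1.102671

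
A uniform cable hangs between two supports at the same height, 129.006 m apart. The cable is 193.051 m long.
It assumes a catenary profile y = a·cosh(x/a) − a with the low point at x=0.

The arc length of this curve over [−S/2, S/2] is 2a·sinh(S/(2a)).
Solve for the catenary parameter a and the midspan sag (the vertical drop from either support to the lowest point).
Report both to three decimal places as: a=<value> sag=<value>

seed: a₀ = √(S³/(24(L−S))) = √(129.006³/(24·64.045)) = 37.373746
iter 1: u=1.725891  f(a)=+1.024e+01  f'(a)=-4.563e+00  a ← 37.373746 − (+1.024e+01/-4.563e+00) = 39.618735
iter 2: u=1.628093  f(a)=+9.956e-01  f'(a)=-3.716e+00  a ← 39.618735 − (+9.956e-01/-3.716e+00) = 39.886691
iter 3: u=1.617156  f(a)=+1.164e-02  f'(a)=-3.629e+00  a ← 39.886691 − (+1.164e-02/-3.629e+00) = 39.889899
iter 4: u=1.617026  f(a)=+1.632e-06  f'(a)=-3.628e+00  a ← 39.889899 − (+1.632e-06/-3.628e+00) = 39.889899
iter 5: u=1.617026  f(a)=+2.842e-14  f'(a)=-3.628e+00  a ← 39.889899 − (+2.842e-14/-3.628e+00) = 39.889899
converged: |Δa| < 1e-12 after 5 iterations
sag = a·(cosh(S/(2a)) − 1) = 39.889899·(cosh(1.617026) − 1) = 64.553273
T_max/T_min = cosh(S/(2a)) = 2.618286

a=39.890 sag=64.553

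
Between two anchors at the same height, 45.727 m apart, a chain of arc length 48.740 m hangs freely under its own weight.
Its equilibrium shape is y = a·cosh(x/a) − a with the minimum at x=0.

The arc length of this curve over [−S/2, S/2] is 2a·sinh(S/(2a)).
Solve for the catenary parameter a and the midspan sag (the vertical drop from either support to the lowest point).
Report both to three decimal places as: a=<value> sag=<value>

a=36.717 sag=7.352

seed: a₀ = √(S³/(24(L−S))) = √(45.727³/(24·3.013)) = 36.362512
iter 1: u=0.628766  f(a)=+6.012e-02  f'(a)=-1.724e-01  a ← 36.362512 − (+6.012e-02/-1.724e-01) = 36.711322
iter 2: u=0.622792  f(a)=+8.761e-04  f'(a)=-1.674e-01  a ← 36.711322 − (+8.761e-04/-1.674e-01) = 36.716556
iter 3: u=0.622703  f(a)=+1.921e-07  f'(a)=-1.673e-01  a ← 36.716556 − (+1.921e-07/-1.673e-01) = 36.716557
iter 4: u=0.622703  f(a)=+0.000e+00  f'(a)=-1.673e-01  a ← 36.716557 − (+0.000e+00/-1.673e-01) = 36.716557
converged: |Δa| < 1e-12 after 4 iterations
sag = a·(cosh(S/(2a)) − 1) = 36.716557·(cosh(0.622703) − 1) = 7.351600
T_max/T_min = cosh(S/(2a)) = 1.200226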